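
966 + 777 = 1743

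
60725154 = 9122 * 6657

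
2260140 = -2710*(-834)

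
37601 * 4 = 150404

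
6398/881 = 7 + 231/881 ≈ 7.26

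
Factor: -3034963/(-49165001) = 613^1 * 4951^1 * 49165001^(-1)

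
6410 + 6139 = 12549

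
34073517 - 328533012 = -294459495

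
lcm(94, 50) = 2350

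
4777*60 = 286620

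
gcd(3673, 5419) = 1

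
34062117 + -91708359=-57646242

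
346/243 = 1 + 103/243 ≈ 1.42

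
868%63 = 49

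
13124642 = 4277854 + 8846788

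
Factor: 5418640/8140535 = 2^4*13^(-1)*17^(-1)*53^(-1)*139^(-1)*67733^1 = 1083728/1628107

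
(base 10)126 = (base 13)99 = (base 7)240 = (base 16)7e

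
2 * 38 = 76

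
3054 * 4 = 12216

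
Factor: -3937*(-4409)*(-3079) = -1*31^1*127^1*3079^1*4409^1 = -53445999407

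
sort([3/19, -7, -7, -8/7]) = [-7, -7, -8/7, 3/19]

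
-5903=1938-7841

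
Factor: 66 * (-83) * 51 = -1 * 2^1 * 3^2 * 11^1 * 17^1 * 83^1 = -279378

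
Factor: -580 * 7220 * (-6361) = 2^4 * 5^2 * 19^2 * 29^1 * 6361^1 = 26637323600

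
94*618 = 58092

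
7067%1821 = 1604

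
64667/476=135 + 407/476 ≈ 135.86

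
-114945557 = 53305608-168251165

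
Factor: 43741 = 17^1*31^1*83^1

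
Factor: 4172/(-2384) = -1 * 2^(-2) * 7^1 = -7/4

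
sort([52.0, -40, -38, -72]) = [-72, -40, -38, 52.0]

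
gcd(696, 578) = 2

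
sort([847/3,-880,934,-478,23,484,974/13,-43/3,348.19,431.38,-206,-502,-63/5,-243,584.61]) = [-880,-502,-478,-243,-206,-43/3,-63/5,23,974/13,847/3,348.19,431.38,484,584.61,934]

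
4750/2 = 2375 = 2375.00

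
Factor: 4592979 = 3^2 * 510331^1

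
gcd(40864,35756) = 5108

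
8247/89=92 + 59/89 ≈ 92.66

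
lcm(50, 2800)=2800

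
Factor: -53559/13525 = -1 * 3^2 * 5^(-2) * 11^1 = -99/25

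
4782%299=297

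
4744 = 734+4010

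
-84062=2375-86437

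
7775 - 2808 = 4967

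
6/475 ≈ 0.0126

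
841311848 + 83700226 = 925012074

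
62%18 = 8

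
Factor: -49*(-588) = 2^2*3^1*7^4 = 28812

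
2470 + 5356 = 7826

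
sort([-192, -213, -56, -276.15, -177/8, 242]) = [-276.15, -213, -192, -56, -177/8, 242]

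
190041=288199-98158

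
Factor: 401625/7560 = 2^(-3) * 5^2 * 17^1 = 425/8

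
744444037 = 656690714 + 87753323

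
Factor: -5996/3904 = -1*2^(-4)*61^(-1)*1499^1 = -1499/976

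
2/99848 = 1/49924 ≈ 0.0000200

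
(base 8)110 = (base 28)2g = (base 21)39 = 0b1001000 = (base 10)72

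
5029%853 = 764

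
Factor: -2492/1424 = -1 * 2^(-2) * 7^1 = -7/4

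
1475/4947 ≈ 0.298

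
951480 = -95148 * (-10)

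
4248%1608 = 1032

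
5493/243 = 22 + 49/81 ≈ 22.60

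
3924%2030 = 1894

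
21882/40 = 547 + 1/20 = 547.05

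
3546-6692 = -3146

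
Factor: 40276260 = 2^2*3^2*5^1*223757^1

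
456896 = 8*57112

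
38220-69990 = -31770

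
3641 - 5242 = -1601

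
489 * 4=1956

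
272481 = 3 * 90827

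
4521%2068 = 385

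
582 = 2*291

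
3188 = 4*797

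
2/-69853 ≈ -0.0000286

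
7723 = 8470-747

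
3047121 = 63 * 48367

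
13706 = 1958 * 7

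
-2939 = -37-2902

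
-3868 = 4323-8191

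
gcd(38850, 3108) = 1554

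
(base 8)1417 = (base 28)rr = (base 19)234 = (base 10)783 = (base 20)1j3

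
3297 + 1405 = 4702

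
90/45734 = 45/22867 ≈ 0.00197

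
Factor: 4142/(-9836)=-1*2^(-1)*19^1*109^1*2459^(-1)=-2071/4918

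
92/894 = 46/447 ≈ 0.103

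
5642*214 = 1207388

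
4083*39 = 159237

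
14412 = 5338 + 9074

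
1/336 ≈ 0.00298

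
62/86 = 31/43 ≈ 0.721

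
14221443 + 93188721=107410164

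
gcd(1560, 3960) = 120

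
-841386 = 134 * (-6279)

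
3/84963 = 1/28321 ≈ 0.0000353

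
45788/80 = 572+7/20 = 572.35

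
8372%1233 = 974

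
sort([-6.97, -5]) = [-6.97, -5]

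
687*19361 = 13301007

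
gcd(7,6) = 1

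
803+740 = 1543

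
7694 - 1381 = 6313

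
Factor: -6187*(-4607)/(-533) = -1*13^(-1)*17^1*23^1*41^(-1)*269^1*271^1 = -28503509/533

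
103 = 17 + 86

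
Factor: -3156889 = -1 * 227^1 * 13907^1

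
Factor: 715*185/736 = 2^(-5)*5^2*11^1*13^1*23^(-1)*37^1 = 132275/736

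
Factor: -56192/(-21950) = 2^6 * 5^(-2) = 64/25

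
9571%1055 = 76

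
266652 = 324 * 823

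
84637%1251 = 820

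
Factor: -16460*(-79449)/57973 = 2^2*3^1*5^1*71^1*373^1*823^1*57973^(-1) = 1307730540/57973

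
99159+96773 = 195932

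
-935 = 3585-4520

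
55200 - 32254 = 22946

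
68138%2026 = 1280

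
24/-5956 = -6/1489 ≈ -0.00403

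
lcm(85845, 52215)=5064855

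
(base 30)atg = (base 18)1c94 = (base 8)23236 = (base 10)9886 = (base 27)df4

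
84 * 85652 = 7194768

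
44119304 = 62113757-17994453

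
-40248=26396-66644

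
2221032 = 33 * 67304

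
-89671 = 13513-103184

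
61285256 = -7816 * (-7841)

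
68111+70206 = 138317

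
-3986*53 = -211258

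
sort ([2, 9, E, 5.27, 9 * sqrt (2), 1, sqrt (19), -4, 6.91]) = [-4, 1, 2, E, sqrt (19), 5.27, 6.91, 9, 9 * sqrt (2)]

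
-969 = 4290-5259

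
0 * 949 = 0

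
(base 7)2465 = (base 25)1c4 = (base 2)1110100001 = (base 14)4a5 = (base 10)929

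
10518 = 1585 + 8933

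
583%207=169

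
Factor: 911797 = 113^1*8069^1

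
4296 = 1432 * 3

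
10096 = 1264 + 8832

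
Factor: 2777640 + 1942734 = 2^1*3^2*191^1*1373^1 = 4720374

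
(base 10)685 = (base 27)pa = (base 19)1h1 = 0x2ad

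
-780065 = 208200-988265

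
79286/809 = 98 + 4/809 ≈ 98.00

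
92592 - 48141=44451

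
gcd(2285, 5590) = 5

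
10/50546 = 5/25273 ≈ 0.000198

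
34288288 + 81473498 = 115761786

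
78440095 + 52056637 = 130496732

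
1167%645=522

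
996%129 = 93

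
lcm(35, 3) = 105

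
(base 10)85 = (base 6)221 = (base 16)55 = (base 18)4d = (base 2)1010101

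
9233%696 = 185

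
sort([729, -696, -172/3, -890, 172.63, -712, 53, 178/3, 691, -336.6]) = [-890, -712, -696, -336.6, -172/3, 53, 178/3, 172.63, 691, 729]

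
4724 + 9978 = 14702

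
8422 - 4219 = 4203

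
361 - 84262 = -83901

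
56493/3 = 18831 = 18831.00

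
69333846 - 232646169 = -163312323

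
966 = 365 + 601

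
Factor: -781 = -1 * 11^1 * 71^1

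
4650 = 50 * 93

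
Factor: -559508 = -1*2^2*137^1*1021^1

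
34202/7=4886=4886.00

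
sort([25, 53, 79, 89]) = [25, 53, 79, 89]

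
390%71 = 35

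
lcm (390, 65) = 390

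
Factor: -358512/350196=-1*2^2*97^1*379^(-1)=-388/379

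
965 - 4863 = -3898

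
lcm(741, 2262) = 42978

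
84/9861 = 28/3287≈0.00852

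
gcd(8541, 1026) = 9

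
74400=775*96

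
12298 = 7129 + 5169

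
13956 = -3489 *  (-4)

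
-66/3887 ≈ -0.0170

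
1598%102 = 68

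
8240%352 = 144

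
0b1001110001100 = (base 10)5004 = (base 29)5rg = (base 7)20406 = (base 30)5go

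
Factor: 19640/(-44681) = -1*2^3*5^1*7^(-1)*13^(-1) = -40/91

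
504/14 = 36 = 36.00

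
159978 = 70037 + 89941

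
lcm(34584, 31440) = 345840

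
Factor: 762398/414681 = 2^1 * 3^(-1) * 7^1 * 13^1 * 17^(-1) * 47^(-1) * 59^1 * 71^1 * 173^(-1)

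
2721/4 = 680 + 1/4 = 680.25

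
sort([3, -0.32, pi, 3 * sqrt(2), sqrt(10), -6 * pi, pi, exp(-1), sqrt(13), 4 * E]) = [-6 * pi, -0.32, exp(-1), 3, pi, pi, sqrt(10), sqrt(13), 3 * sqrt(2), 4 * E]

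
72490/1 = 72490 = 72490.00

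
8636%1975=736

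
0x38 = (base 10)56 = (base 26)24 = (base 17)35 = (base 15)3b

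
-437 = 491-928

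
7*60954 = 426678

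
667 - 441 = 226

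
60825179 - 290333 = 60534846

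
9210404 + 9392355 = 18602759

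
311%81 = 68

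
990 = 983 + 7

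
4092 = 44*93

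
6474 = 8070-1596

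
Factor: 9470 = 2^1*5^1*947^1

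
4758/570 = 8 + 33/95 ≈ 8.35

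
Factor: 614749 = 614749^1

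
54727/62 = 882+43/62 ≈ 882.69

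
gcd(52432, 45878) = 6554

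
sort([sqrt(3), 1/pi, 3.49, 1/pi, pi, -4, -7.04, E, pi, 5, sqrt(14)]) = [-7.04, -4, 1/pi, 1/pi, sqrt(3), E, pi, pi, 3.49, sqrt(14), 5]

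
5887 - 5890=-3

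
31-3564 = -3533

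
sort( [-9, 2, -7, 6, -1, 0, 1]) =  [-9, -7, -1, 0, 1, 2, 6]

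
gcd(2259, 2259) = 2259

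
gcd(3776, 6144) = 64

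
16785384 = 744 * 22561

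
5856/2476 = 1464/619 ≈ 2.37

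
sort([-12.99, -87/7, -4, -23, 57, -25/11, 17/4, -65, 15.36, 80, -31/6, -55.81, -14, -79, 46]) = [-79, -65, -55.81, -23, -14, -12.99, -87/7, -31/6, -4, -25/11, 17/4, 15.36, 46, 57, 80]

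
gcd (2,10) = 2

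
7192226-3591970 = 3600256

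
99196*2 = 198392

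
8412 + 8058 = 16470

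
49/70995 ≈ 0.000690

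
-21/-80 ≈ 0.263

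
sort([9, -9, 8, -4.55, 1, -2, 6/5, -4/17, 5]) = [-9, -4.55, -2, -4/17, 1, 6/5, 5, 8, 9]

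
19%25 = 19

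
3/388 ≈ 0.00773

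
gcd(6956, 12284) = 148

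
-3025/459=-6 - 271/459 ≈ -6.59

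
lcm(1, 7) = 7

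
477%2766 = 477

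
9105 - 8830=275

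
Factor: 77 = 7^1*11^1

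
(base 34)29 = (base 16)4d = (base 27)2n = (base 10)77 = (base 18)45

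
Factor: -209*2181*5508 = -1*2^2*3^5*11^1*17^1*19^1*727^1 = -2510706132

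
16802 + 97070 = 113872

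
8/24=1/3 ≈ 0.333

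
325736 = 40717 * 8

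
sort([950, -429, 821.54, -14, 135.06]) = [-429, -14, 135.06, 821.54, 950]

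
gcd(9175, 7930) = 5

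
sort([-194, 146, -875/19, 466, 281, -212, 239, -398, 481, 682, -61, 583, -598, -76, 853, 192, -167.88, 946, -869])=[-869, -598, -398, -212, -194, -167.88, -76, -61, -875/19, 146, 192, 239, 281, 466, 481, 583, 682, 853, 946]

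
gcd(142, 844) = 2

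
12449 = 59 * 211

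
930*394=366420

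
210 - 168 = 42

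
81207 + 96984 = 178191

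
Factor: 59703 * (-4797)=-1 * 3^3 * 7^1 * 13^1 * 41^1 * 2843^1=-286395291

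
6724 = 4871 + 1853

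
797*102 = 81294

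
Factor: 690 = 2^1*3^1*5^1*23^1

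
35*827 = 28945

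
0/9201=0=0.00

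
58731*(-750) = -44048250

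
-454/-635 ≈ 0.715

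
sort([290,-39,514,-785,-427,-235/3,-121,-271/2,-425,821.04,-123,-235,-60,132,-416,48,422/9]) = [-785,-427,-425,-416,-235,-271/2,-123,-121,-235/3,-60,-39,422/9,48,132,290,514,821.04]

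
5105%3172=1933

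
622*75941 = 47235302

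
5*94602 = 473010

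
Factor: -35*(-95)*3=3^1*5^2*7^1*19^1=9975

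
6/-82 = -3/41≈-0.0732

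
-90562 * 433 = -39213346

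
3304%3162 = 142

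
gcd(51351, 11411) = 1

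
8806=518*17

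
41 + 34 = 75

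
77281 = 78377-1096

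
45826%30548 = 15278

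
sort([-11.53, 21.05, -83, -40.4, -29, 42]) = [-83, -40.4, -29, -11.53, 21.05, 42]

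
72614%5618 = 5198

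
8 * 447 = 3576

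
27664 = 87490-59826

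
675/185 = 3 + 24/37 ≈ 3.65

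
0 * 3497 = 0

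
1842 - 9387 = -7545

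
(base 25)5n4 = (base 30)43e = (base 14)14c8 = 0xe78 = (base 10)3704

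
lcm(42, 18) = 126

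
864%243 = 135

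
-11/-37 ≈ 0.297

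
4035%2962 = 1073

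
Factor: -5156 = -1*2^2*1289^1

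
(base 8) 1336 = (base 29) p9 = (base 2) 1011011110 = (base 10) 734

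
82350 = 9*9150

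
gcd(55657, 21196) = 7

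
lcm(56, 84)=168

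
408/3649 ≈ 0.112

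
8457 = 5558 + 2899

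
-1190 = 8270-9460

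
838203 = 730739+107464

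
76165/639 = 119 + 124/639 ≈ 119.19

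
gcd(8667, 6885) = 81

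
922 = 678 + 244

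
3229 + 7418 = 10647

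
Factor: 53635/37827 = 3^ (-4)*5^1*17^1*467^ (-1)*631^1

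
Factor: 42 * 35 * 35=2^1 * 3^1 * 5^2 * 7^3=51450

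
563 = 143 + 420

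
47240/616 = 5905/77 ≈ 76.69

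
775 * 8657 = 6709175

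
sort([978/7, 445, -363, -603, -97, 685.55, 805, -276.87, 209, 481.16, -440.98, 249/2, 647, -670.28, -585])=[-670.28, -603, -585, -440.98, -363, -276.87, -97, 249/2, 978/7, 209, 445, 481.16, 647, 685.55, 805]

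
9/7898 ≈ 0.00114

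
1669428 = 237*7044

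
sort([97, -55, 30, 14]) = [-55, 14, 30, 97]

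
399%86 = 55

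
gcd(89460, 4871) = 1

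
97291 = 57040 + 40251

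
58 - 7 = 51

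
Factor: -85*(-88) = 2^3*5^1*11^1*17^1 = 7480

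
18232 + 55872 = 74104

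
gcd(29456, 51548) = 7364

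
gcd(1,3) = 1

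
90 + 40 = 130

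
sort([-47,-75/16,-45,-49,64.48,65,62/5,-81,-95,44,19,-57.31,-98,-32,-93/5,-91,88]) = [-98,-95,-91,-81,-57.31,-49,-47,-45,-32,-93/5,-75/16,62/5,19,44,64.48,65,88]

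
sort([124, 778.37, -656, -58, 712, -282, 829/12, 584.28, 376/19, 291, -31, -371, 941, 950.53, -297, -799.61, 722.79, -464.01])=[-799.61, -656, -464.01, -371, -297, -282, -58, -31, 376/19, 829/12, 124, 291, 584.28, 712, 722.79, 778.37, 941, 950.53]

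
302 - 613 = -311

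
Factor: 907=907^1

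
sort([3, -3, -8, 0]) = [-8, -3, 0, 3]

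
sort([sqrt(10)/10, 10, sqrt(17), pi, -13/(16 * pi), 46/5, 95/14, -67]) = [-67, -13/(16 * pi), sqrt(10)/10, pi, sqrt(17), 95/14, 46/5, 10]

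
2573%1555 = 1018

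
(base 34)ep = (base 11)416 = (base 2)111110101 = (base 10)501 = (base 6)2153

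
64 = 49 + 15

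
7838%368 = 110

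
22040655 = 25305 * 871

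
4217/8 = 527+1/8 ≈ 527.13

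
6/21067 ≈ 0.000285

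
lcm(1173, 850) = 58650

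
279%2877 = 279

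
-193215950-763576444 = -956792394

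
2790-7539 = -4749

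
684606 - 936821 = -252215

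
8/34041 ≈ 0.000235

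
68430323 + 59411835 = 127842158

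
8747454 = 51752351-43004897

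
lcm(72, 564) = 3384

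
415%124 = 43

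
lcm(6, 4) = 12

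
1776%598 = 580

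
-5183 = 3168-8351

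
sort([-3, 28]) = [-3, 28]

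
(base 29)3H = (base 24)48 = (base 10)104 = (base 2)1101000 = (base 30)3E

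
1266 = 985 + 281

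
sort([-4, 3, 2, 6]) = [-4, 2, 3, 6]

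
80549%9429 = 5117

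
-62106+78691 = 16585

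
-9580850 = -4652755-4928095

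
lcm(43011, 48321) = 3914001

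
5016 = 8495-3479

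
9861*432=4259952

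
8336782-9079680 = -742898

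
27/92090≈0.000293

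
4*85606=342424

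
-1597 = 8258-9855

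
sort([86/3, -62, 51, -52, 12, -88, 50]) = [-88, -62, -52, 12, 86/3, 50, 51]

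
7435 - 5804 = 1631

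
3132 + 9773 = 12905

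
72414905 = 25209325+47205580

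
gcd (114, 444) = 6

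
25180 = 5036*5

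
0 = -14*0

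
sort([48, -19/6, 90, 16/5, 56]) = [-19/6, 16/5, 48, 56, 90]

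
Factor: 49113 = 3^3 * 17^1 * 107^1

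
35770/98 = 365 = 365.00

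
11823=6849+4974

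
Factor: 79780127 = 7^1*191^1*59671^1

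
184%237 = 184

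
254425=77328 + 177097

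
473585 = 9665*49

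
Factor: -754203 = -1*3^1*29^1*8669^1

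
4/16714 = 2/8357 ≈ 0.000239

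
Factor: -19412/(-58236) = 3^(-1) = 1/3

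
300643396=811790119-511146723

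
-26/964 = -13/482 ≈ -0.0270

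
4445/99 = 44 + 89/99 ≈ 44.90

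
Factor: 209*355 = 5^1*11^1*19^1*71^1 = 74195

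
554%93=89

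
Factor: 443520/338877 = 2^7*3^(-1)*5^1*163^(-1) = 640/489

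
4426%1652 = 1122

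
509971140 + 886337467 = 1396308607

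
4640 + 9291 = 13931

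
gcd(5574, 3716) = 1858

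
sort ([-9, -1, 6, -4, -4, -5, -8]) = [-9, -8, -5, -4, -4, -1, 6]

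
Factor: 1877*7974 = 2^1*3^2*443^1*1877^1 = 14967198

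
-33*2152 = -71016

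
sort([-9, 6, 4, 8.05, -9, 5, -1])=[-9, -9, -1, 4, 5, 6, 8.05]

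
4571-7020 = -2449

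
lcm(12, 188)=564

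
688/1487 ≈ 0.463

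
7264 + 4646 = 11910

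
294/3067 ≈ 0.0959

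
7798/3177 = 2 + 1444/3177 ≈ 2.45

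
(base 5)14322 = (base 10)1212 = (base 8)2274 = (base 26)1kg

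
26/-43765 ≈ -0.000594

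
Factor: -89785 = -1*5^1*17957^1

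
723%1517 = 723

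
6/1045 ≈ 0.00574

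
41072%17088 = 6896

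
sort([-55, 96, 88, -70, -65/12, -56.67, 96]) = [-70, -56.67, -55, -65/12, 88, 96, 96]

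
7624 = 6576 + 1048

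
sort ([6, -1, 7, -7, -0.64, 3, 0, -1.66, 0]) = [-7, -1.66, -1, -0.64, 0, 0, 3, 6, 7]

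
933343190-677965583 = 255377607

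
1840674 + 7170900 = 9011574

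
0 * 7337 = 0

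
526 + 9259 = 9785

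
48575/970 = 50 + 15/194 ≈ 50.08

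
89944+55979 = 145923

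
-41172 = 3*(-13724)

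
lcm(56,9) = 504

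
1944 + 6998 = 8942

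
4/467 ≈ 0.00857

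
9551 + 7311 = 16862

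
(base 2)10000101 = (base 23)5i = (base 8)205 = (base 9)157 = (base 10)133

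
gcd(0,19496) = 19496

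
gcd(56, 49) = 7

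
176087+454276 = 630363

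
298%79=61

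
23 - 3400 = -3377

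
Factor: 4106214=2^1*3^5*7^1*17^1*71^1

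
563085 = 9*62565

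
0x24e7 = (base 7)36354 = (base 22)jb9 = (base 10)9447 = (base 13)43b9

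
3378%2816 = 562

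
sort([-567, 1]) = [-567, 1]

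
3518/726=4 + 307/363 ≈ 4.85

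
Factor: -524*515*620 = -1*2^4*5^2*31^1*103^1*131^1 = -167313200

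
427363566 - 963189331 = -535825765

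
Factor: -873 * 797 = -1 * 3^2 * 97^1 * 797^1 = -695781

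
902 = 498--404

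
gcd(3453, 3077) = 1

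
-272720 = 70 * (-3896)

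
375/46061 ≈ 0.00814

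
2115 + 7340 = 9455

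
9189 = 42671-33482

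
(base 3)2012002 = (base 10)1595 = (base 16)63b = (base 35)1ak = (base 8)3073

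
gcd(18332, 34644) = 4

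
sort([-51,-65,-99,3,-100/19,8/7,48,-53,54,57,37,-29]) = [-99,-65,-53,-51,-29,-100/19,8/7,3,37,48,54,57]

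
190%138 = 52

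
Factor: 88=2^3*11^1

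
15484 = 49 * 316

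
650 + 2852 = 3502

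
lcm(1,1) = 1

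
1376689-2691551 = -1314862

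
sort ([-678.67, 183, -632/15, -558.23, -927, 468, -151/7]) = [-927, -678.67, -558.23, -632/15, -151/7, 183, 468]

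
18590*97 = 1803230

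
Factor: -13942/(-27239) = 2^1 * 6971^1 * 27239^(-1)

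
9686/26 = 4843/13 ≈ 372.54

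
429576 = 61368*7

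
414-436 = -22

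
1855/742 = 5/2 = 2.50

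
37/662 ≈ 0.0559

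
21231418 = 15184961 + 6046457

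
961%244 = 229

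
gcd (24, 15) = 3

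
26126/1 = 26126 = 26126.00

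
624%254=116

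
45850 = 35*1310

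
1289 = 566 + 723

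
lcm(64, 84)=1344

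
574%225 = 124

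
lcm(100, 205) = 4100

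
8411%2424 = 1139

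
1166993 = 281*4153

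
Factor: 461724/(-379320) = -1 * 2^(-1) * 5^(-1) * 29^(-1) * 353^1 = -353/290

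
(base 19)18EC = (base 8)23451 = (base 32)9P9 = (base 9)14668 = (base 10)10025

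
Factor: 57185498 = 2^1*23^1*37^1*33599^1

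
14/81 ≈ 0.173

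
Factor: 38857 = 7^2 * 13^1 * 61^1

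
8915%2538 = 1301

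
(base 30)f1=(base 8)703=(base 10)451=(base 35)cv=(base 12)317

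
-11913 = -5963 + -5950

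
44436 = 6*7406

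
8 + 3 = 11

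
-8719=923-9642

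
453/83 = 5 + 38/83 ≈ 5.46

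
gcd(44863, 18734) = 493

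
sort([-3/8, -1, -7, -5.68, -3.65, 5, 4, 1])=[-7, -5.68, -3.65, -1, -3/8, 1, 4, 5]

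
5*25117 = 125585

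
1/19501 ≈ 0.0000513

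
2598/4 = 649 + 1/2 = 649.50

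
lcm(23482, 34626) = 2042934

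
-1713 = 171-1884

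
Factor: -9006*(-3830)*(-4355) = -1*2^2*3^1*5^2*13^1*19^1*67^1*79^1*383^1 = -150216927900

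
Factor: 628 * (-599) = -1 * 2^2 * 157^1 * 599^1 = -376172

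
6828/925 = 7+353/925 ≈ 7.38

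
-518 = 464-982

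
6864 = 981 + 5883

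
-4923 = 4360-9283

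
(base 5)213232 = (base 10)7317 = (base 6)53513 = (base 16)1c95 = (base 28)999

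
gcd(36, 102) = 6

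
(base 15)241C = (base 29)93L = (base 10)7677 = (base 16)1DFD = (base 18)15C9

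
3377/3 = 1125 + 2/3 ≈ 1125.67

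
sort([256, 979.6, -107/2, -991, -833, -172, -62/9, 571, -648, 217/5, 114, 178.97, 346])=[-991, -833, -648, -172, -107/2, -62/9, 217/5, 114, 178.97, 256, 346, 571, 979.6]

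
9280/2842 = 160/49 ≈ 3.27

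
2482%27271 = 2482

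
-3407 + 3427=20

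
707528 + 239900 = 947428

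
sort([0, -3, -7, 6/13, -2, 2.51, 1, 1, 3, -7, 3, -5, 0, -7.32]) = [-7.32, -7, -7, -5, -3, -2, 0, 0, 6/13, 1, 1, 2.51, 3, 3]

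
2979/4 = 744 + 3/4 = 744.75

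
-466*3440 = -1603040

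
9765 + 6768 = 16533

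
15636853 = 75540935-59904082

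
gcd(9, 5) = 1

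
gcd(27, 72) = 9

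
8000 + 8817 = 16817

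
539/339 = 1 + 200/339 ≈ 1.59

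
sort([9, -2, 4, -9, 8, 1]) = [-9, -2, 1, 4, 8, 9]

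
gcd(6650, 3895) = 95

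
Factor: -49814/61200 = -1 * 2^(-3) * 3^(-2) * 5^(-2) * 17^(-1) * 24907^1 = -24907/30600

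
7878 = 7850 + 28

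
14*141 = 1974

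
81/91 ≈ 0.890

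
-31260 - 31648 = -62908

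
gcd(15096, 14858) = 34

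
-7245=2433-9678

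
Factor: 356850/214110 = 3^(-1)*5^1 = 5/3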